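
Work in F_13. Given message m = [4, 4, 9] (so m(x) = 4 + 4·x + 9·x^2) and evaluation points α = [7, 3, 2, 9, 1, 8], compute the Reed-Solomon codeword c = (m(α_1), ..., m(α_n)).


c = [5, 6, 9, 2, 4, 1]

Message polynomial: m(x) = 4 + 4·x + 9·x^2 (mod 13).
For each evaluation point α_i, compute m(α_i) mod 13:
  α_1 = 7: Horner steps 9 → 2 → 5, so m(7) = 5.
  α_2 = 3: Horner steps 9 → 5 → 6, so m(3) = 6.
  α_3 = 2: Horner steps 9 → 9 → 9, so m(2) = 9.
  α_4 = 9: Horner steps 9 → 7 → 2, so m(9) = 2.
  α_5 = 1: Horner steps 9 → 0 → 4, so m(1) = 4.
  α_6 = 8: Horner steps 9 → 11 → 1, so m(8) = 1.
Codeword c = [5, 6, 9, 2, 4, 1] ∈ F_13^6.


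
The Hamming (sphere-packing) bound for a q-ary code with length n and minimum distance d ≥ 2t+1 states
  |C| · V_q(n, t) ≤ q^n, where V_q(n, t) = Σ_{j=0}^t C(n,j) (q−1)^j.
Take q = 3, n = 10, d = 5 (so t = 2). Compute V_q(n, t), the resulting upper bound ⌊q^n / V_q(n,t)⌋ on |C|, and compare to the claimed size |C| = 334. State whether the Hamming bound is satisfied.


V_q(n, t) = 201, q^n = 59049, Hamming bound = 293, |C| = 334 > bound (violated).

Step 1: Compute V_q(n, t) = Σ_{j=0}^2 C(n, j) (q−1)^j.
  j = 0: C(10,0)·(2)^0 = 1·1 = 1.
  j = 1: C(10,1)·(2)^1 = 10·2 = 20.
  j = 2: C(10,2)·(2)^2 = 45·4 = 180.
  V_q(n, t) = 1 + 20 + 180 = 201.
Step 2: q^n = 3^10 = 59049.
Step 3: Hamming bound ⌊q^n / V_q(n,t)⌋ = ⌊59049/201⌋ = 293.
Step 4: Compare |C| = 334 to 293: violated.
The claimed |C| lies above the Hamming bound, so no 3-ary code of length 10 with d ≥ 5 can have 334 codewords.


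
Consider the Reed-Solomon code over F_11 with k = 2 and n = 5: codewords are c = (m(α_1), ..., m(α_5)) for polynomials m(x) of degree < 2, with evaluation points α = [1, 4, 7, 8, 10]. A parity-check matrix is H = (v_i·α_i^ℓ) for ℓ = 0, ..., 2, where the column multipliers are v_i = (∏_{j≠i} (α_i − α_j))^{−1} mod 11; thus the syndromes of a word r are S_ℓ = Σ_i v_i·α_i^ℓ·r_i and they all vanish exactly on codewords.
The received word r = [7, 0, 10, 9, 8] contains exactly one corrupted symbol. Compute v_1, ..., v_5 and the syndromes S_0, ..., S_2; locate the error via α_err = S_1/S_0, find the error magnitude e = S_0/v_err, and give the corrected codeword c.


S = (5, 2, 3), error at position 3, error magnitude e = 6, c = [7, 0, 4, 9, 8].

Step 1: column multipliers v_i = (∏_{j≠i}(α_i − α_j))^{−1} mod 11.
  i = 1 (α = 1): (1−4)(1−7)(1−8)(1−10) = (−3)·(−6)·(−7)·(−9) = 1134 ≡ 1, so v_1 = 1^{−1} = 1 (mod 11).
  i = 2 (α = 4): (4−1)(4−7)(4−8)(4−10) = 3·(−3)·(−4)·(−6) = −216 ≡ 4, so v_2 = 4^{−1} = 3 (mod 11).
  i = 3 (α = 7): (7−1)(7−4)(7−8)(7−10) = 6·3·(−1)·(−3) = 54 ≡ 10, so v_3 = 10^{−1} = 10 (mod 11).
  i = 4 (α = 8): (8−1)(8−4)(8−7)(8−10) = 7·4·1·(−2) = −56 ≡ 10, so v_4 = 10^{−1} = 10 (mod 11).
  i = 5 (α = 10): (10−1)(10−4)(10−7)(10−8) = 9·6·3·2 = 324 ≡ 5, so v_5 = 5^{−1} = 9 (mod 11).
  v = [1, 3, 10, 10, 9].
Step 2: syndromes of r = [7, 0, 10, 9, 8] (all sums mod 11).
  S_0 = Σ v_i r_i = 1·7 + 3·0 + 10·10 + 10·9 + 9·8 = 269 ≡ 5.
  S_1 = Σ v_i α_i r_i = 1·1·7 + 3·4·0 + 10·7·10 + 10·8·9 + 9·10·8 = 2147 ≡ 2.
  α_i^2 mod 11 = [1, 5, 5, 9, 1].
  S_2 = Σ v_i α_i^2 r_i = 1·1·7 + 3·5·0 + 10·5·10 + 10·9·9 + 9·1·8 = 1389 ≡ 3.
  S = (5, 2, 3) ≠ 0, so r is not a codeword (an error is present).
Step 3: locate the error. For a single error e at position i, S_ℓ = v_i·e·α_i^ℓ, so α_err = S_1/S_0.
  S_0^{−1} = 5^{−1} = 9 (mod 11), so α_err = 2·9 = 18 ≡ 7 = α_3. Error position i = 3.
  Consistency check: S_2/S_1 = 3·6 = 18 ≡ 7 = α_err ✓ (single-error assumption holds).
Step 4: error magnitude e = S_0/v_3 = S_0·∏_{j≠3}(α_3 − α_j) = 5·10 = 50 ≡ 6 (mod 11).
Step 5: correct position 3: c_3 = r_3 − e = 10 − 6 ≡ 4 (mod 11). Hence c = [7, 0, 4, 9, 8].
  Check: interpolating c through the α_i gives m(x) = 2 + 5·x (degree < 2) with m(α_i) = c_i for every i, so c is indeed a codeword.


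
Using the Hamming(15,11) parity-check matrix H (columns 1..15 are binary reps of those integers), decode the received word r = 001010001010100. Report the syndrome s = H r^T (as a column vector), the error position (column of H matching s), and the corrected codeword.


s = (1, 0, 0, 1)^T, error position = 9, corrected codeword c = 001010000010100

Compute s = H r^T mod 2 one row at a time:
  s_1 = 0 + 1 + 0 + 1 + 0 + 1 + 0 + 0 = 3 ≡ 1 (mod 2).
  s_2 = 0 + 1 + 0 + 0 + 0 + 1 + 0 + 0 = 2 ≡ 0 (mod 2).
  s_3 = 0 + 1 + 0 + 0 + 0 + 1 + 0 + 0 = 2 ≡ 0 (mod 2).
  s_4 = 0 + 1 + 1 + 0 + 1 + 1 + 1 + 0 = 5 ≡ 1 (mod 2).
s = (1, 0, 0, 1)^T — this equals column 9 of H (binary 1001), so error is at position 9.
Correct: flip bit 9 of r = 001010001010100 to get c = 001010000010100.


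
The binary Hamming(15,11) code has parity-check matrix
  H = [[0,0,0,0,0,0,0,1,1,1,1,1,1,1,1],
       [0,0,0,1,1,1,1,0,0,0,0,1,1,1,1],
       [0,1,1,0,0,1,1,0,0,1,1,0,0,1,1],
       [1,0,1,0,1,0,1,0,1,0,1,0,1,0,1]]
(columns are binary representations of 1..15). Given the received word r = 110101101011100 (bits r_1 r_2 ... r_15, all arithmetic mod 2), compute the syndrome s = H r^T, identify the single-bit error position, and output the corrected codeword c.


s = (0, 1, 0, 1)^T, error position = 5, corrected codeword c = 110111101011100

Compute s = H r^T mod 2 one row at a time:
  s_1 = 0 + 1 + 0 + 1 + 1 + 1 + 0 + 0 = 4 ≡ 0 (mod 2).
  s_2 = 1 + 0 + 1 + 1 + 1 + 1 + 0 + 0 = 5 ≡ 1 (mod 2).
  s_3 = 1 + 0 + 1 + 1 + 0 + 1 + 0 + 0 = 4 ≡ 0 (mod 2).
  s_4 = 1 + 0 + 0 + 1 + 1 + 1 + 1 + 0 = 5 ≡ 1 (mod 2).
s = (0, 1, 0, 1)^T — this equals column 5 of H (binary 0101), so error is at position 5.
Correct: flip bit 5 of r = 110101101011100 to get c = 110111101011100.


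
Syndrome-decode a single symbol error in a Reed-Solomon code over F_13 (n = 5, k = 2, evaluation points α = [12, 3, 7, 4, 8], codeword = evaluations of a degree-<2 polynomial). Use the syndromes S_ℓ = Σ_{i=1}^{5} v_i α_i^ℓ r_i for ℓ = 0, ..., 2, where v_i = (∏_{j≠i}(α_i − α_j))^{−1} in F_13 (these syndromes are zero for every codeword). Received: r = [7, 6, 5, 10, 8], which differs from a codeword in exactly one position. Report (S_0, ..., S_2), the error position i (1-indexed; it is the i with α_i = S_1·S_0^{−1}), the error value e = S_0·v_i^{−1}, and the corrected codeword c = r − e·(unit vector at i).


S = (5, 7, 2), error at position 4, error magnitude e = 1, c = [7, 6, 5, 9, 8].

Step 1: column multipliers v_i = (∏_{j≠i}(α_i − α_j))^{−1} mod 13.
  i = 1 (α = 12): (12−3)(12−7)(12−4)(12−8) = 9·5·8·4 = 1440 ≡ 10, so v_1 = 10^{−1} = 4 (mod 13).
  i = 2 (α = 3): (3−12)(3−7)(3−4)(3−8) = (−9)·(−4)·(−1)·(−5) = 180 ≡ 11, so v_2 = 11^{−1} = 6 (mod 13).
  i = 3 (α = 7): (7−12)(7−3)(7−4)(7−8) = (−5)·4·3·(−1) = 60 ≡ 8, so v_3 = 8^{−1} = 5 (mod 13).
  i = 4 (α = 4): (4−12)(4−3)(4−7)(4−8) = (−8)·1·(−3)·(−4) = −96 ≡ 8, so v_4 = 8^{−1} = 5 (mod 13).
  i = 5 (α = 8): (8−12)(8−3)(8−7)(8−4) = (−4)·5·1·4 = −80 ≡ 11, so v_5 = 11^{−1} = 6 (mod 13).
  v = [4, 6, 5, 5, 6].
Step 2: syndromes of r = [7, 6, 5, 10, 8] (all sums mod 13).
  S_0 = Σ v_i r_i = 4·7 + 6·6 + 5·5 + 5·10 + 6·8 = 187 ≡ 5.
  S_1 = Σ v_i α_i r_i = 4·12·7 + 6·3·6 + 5·7·5 + 5·4·10 + 6·8·8 = 1203 ≡ 7.
  α_i^2 mod 13 = [1, 9, 10, 3, 12].
  S_2 = Σ v_i α_i^2 r_i = 4·1·7 + 6·9·6 + 5·10·5 + 5·3·10 + 6·12·8 = 1328 ≡ 2.
  S = (5, 7, 2) ≠ 0, so r is not a codeword (an error is present).
Step 3: locate the error. For a single error e at position i, S_ℓ = v_i·e·α_i^ℓ, so α_err = S_1/S_0.
  S_0^{−1} = 5^{−1} = 8 (mod 13), so α_err = 7·8 = 56 ≡ 4 = α_4. Error position i = 4.
  Consistency check: S_2/S_1 = 2·2 = 4 ≡ 4 = α_err ✓ (single-error assumption holds).
Step 4: error magnitude e = S_0/v_4 = S_0·∏_{j≠4}(α_4 − α_j) = 5·8 = 40 ≡ 1 (mod 13).
Step 5: correct position 4: c_4 = r_4 − e = 10 − 1 ≡ 9 (mod 13). Hence c = [7, 6, 5, 9, 8].
  Check: interpolating c through the α_i gives m(x) = 10 + 3·x (degree < 2) with m(α_i) = c_i for every i, so c is indeed a codeword.


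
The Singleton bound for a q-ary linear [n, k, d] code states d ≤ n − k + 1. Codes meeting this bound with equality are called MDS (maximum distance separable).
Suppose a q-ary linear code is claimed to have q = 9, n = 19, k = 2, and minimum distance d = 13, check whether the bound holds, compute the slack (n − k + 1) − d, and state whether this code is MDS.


Singleton RHS = n − k + 1 = 18, slack = 5, bound satisfied, not MDS.

Singleton bound: d ≤ n − k + 1.
Here n = 19, k = 2, so n − k + 1 = 18.
Given d = 13, check d ≤ 18: YES.
Slack = (n − k + 1) − d = 5.
The code is NOT MDS (slack = 5 > 0).
Description: the claimed parameters are [19, 2, 13]_9; such a code would be non-MDS.


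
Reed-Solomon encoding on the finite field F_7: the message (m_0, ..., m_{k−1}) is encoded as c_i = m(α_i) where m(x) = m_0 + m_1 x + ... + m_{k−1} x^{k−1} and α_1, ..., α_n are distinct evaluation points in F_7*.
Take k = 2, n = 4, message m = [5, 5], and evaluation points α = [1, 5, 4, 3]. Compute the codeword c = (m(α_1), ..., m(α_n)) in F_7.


c = [3, 2, 4, 6]

Message polynomial: m(x) = 5 + 5·x (mod 7).
For each evaluation point α_i, compute m(α_i) mod 7:
  α_1 = 1: Horner steps 5 → 3, so m(1) = 3.
  α_2 = 5: Horner steps 5 → 2, so m(5) = 2.
  α_3 = 4: Horner steps 5 → 4, so m(4) = 4.
  α_4 = 3: Horner steps 5 → 6, so m(3) = 6.
Codeword c = [3, 2, 4, 6] ∈ F_7^4.


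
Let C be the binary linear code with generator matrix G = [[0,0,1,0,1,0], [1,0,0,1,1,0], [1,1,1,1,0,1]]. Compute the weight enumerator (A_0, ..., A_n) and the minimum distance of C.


Weight distribution: A_0 = 1, A_2 = 2, A_3 = 2, A_4 = 1, A_5 = 2. Minimum distance d = 2.

Enumerate all 2^3 = 8 messages m ∈ F_2^3.
For each, compute codeword c = mG in F_2^6, then tally its weight.
  m = 000 → c = 000000, weight = 0.
  m = 100 → c = 001010, weight = 2.
  m = 010 → c = 100110, weight = 3.
  m = 110 → c = 101100, weight = 3.
  m = 001 → c = 111101, weight = 5.
  m = 101 → c = 110111, weight = 5.
  m = 011 → c = 011011, weight = 4.
  m = 111 → c = 010001, weight = 2.
Tally weights:
  weight 0: 1 codewords.
  weight 2: 2 codewords.
  weight 3: 2 codewords.
  weight 4: 1 codewords.
  weight 5: 2 codewords.
Minimum distance d = smallest w > 0 with A_w > 0 = 2.
Sanity: Σ A_w = 8 = 2^3 = 8 ✓.


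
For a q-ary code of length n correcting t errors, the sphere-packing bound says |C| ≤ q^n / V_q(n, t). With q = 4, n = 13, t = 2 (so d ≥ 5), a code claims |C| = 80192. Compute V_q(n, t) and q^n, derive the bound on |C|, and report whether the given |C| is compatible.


V_q(n, t) = 742, q^n = 67108864, Hamming bound = 90443, |C| = 80192 ≤ bound (satisfied).

Step 1: Compute V_q(n, t) = Σ_{j=0}^2 C(n, j) (q−1)^j.
  j = 0: C(13,0)·(3)^0 = 1·1 = 1.
  j = 1: C(13,1)·(3)^1 = 13·3 = 39.
  j = 2: C(13,2)·(3)^2 = 78·9 = 702.
  V_q(n, t) = 1 + 39 + 702 = 742.
Step 2: q^n = 4^13 = 67108864.
Step 3: Hamming bound ⌊q^n / V_q(n,t)⌋ = ⌊67108864/742⌋ = 90443.
Step 4: Compare |C| = 80192 to 90443: satisfied.
The claimed |C| lies below the Hamming bound.


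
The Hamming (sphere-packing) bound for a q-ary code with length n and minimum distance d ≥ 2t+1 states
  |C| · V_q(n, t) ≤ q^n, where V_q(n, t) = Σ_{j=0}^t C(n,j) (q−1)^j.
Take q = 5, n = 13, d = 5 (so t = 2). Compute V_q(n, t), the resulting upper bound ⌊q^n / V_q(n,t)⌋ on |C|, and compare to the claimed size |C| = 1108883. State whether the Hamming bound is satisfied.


V_q(n, t) = 1301, q^n = 1220703125, Hamming bound = 938280, |C| = 1108883 > bound (violated).

Step 1: Compute V_q(n, t) = Σ_{j=0}^2 C(n, j) (q−1)^j.
  j = 0: C(13,0)·(4)^0 = 1·1 = 1.
  j = 1: C(13,1)·(4)^1 = 13·4 = 52.
  j = 2: C(13,2)·(4)^2 = 78·16 = 1248.
  V_q(n, t) = 1 + 52 + 1248 = 1301.
Step 2: q^n = 5^13 = 1220703125.
Step 3: Hamming bound ⌊q^n / V_q(n,t)⌋ = ⌊1220703125/1301⌋ = 938280.
Step 4: Compare |C| = 1108883 to 938280: violated.
The claimed |C| lies above the Hamming bound, so no 5-ary code of length 13 with d ≥ 5 can have 1108883 codewords.


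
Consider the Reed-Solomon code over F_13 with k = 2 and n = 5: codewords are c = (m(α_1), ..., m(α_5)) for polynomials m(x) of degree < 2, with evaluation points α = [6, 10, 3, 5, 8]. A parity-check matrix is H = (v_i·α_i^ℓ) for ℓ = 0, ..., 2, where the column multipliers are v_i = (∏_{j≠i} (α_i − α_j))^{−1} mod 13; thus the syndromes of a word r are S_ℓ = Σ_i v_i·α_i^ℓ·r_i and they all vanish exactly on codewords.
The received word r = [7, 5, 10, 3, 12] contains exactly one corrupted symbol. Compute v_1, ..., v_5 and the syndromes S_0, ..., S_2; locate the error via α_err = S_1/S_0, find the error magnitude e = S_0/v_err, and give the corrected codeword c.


S = (6, 10, 8), error at position 1, error magnitude e = 1, c = [6, 5, 10, 3, 12].

Step 1: column multipliers v_i = (∏_{j≠i}(α_i − α_j))^{−1} mod 13.
  i = 1 (α = 6): (6−10)(6−3)(6−5)(6−8) = (−4)·3·1·(−2) = 24 ≡ 11, so v_1 = 11^{−1} = 6 (mod 13).
  i = 2 (α = 10): (10−6)(10−3)(10−5)(10−8) = 4·7·5·2 = 280 ≡ 7, so v_2 = 7^{−1} = 2 (mod 13).
  i = 3 (α = 3): (3−6)(3−10)(3−5)(3−8) = (−3)·(−7)·(−2)·(−5) = 210 ≡ 2, so v_3 = 2^{−1} = 7 (mod 13).
  i = 4 (α = 5): (5−6)(5−10)(5−3)(5−8) = (−1)·(−5)·2·(−3) = −30 ≡ 9, so v_4 = 9^{−1} = 3 (mod 13).
  i = 5 (α = 8): (8−6)(8−10)(8−3)(8−5) = 2·(−2)·5·3 = −60 ≡ 5, so v_5 = 5^{−1} = 8 (mod 13).
  v = [6, 2, 7, 3, 8].
Step 2: syndromes of r = [7, 5, 10, 3, 12] (all sums mod 13).
  S_0 = Σ v_i r_i = 6·7 + 2·5 + 7·10 + 3·3 + 8·12 = 227 ≡ 6.
  S_1 = Σ v_i α_i r_i = 6·6·7 + 2·10·5 + 7·3·10 + 3·5·3 + 8·8·12 = 1375 ≡ 10.
  α_i^2 mod 13 = [10, 9, 9, 12, 12].
  S_2 = Σ v_i α_i^2 r_i = 6·10·7 + 2·9·5 + 7·9·10 + 3·12·3 + 8·12·12 = 2400 ≡ 8.
  S = (6, 10, 8) ≠ 0, so r is not a codeword (an error is present).
Step 3: locate the error. For a single error e at position i, S_ℓ = v_i·e·α_i^ℓ, so α_err = S_1/S_0.
  S_0^{−1} = 6^{−1} = 11 (mod 13), so α_err = 10·11 = 110 ≡ 6 = α_1. Error position i = 1.
  Consistency check: S_2/S_1 = 8·4 = 32 ≡ 6 = α_err ✓ (single-error assumption holds).
Step 4: error magnitude e = S_0/v_1 = S_0·∏_{j≠1}(α_1 − α_j) = 6·11 = 66 ≡ 1 (mod 13).
Step 5: correct position 1: c_1 = r_1 − e = 7 − 1 ≡ 6 (mod 13). Hence c = [6, 5, 10, 3, 12].
  Check: interpolating c through the α_i gives m(x) = 1 + 3·x (degree < 2) with m(α_i) = c_i for every i, so c is indeed a codeword.


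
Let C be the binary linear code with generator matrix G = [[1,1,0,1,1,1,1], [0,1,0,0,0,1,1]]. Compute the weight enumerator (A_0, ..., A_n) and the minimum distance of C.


Weight distribution: A_0 = 1, A_3 = 2, A_6 = 1. Minimum distance d = 3.

Enumerate all 2^2 = 4 messages m ∈ F_2^2.
For each, compute codeword c = mG in F_2^7, then tally its weight.
  m = 00 → c = 0000000, weight = 0.
  m = 10 → c = 1101111, weight = 6.
  m = 01 → c = 0100011, weight = 3.
  m = 11 → c = 1001100, weight = 3.
Tally weights:
  weight 0: 1 codewords.
  weight 3: 2 codewords.
  weight 6: 1 codewords.
Minimum distance d = smallest w > 0 with A_w > 0 = 3.
Sanity: Σ A_w = 4 = 2^2 = 4 ✓.


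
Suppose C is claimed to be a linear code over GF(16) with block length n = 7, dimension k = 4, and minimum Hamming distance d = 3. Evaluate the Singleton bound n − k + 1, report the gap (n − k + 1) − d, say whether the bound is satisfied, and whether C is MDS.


Singleton RHS = n − k + 1 = 4, slack = 1, bound satisfied, not MDS.

Singleton bound: d ≤ n − k + 1.
Here n = 7, k = 4, so n − k + 1 = 4.
Given d = 3, check d ≤ 4: YES.
Slack = (n − k + 1) − d = 1.
The code is NOT MDS (slack = 1 > 0).
Description: the claimed parameters are [7, 4, 3]_16; such a code would be non-MDS.


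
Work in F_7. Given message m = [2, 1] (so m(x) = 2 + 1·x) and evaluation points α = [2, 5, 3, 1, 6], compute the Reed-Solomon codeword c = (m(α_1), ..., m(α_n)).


c = [4, 0, 5, 3, 1]

Message polynomial: m(x) = 2 + 1·x (mod 7).
For each evaluation point α_i, compute m(α_i) mod 7:
  α_1 = 2: Horner steps 1 → 4, so m(2) = 4.
  α_2 = 5: Horner steps 1 → 0, so m(5) = 0.
  α_3 = 3: Horner steps 1 → 5, so m(3) = 5.
  α_4 = 1: Horner steps 1 → 3, so m(1) = 3.
  α_5 = 6: Horner steps 1 → 1, so m(6) = 1.
Codeword c = [4, 0, 5, 3, 1] ∈ F_7^5.


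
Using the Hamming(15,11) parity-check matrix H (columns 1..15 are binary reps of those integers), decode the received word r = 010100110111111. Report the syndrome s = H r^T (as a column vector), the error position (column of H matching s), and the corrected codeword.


s = (1, 0, 0, 0)^T, error position = 8, corrected codeword c = 010100100111111

Compute s = H r^T mod 2 one row at a time:
  s_1 = 1 + 0 + 1 + 1 + 1 + 1 + 1 + 1 = 7 ≡ 1 (mod 2).
  s_2 = 1 + 0 + 0 + 1 + 1 + 1 + 1 + 1 = 6 ≡ 0 (mod 2).
  s_3 = 1 + 0 + 0 + 1 + 1 + 1 + 1 + 1 = 6 ≡ 0 (mod 2).
  s_4 = 0 + 0 + 0 + 1 + 0 + 1 + 1 + 1 = 4 ≡ 0 (mod 2).
s = (1, 0, 0, 0)^T — this equals column 8 of H (binary 1000), so error is at position 8.
Correct: flip bit 8 of r = 010100110111111 to get c = 010100100111111.


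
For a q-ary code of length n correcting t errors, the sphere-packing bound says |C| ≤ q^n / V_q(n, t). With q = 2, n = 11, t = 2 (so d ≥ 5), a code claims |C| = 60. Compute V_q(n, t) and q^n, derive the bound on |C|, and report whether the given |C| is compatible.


V_q(n, t) = 67, q^n = 2048, Hamming bound = 30, |C| = 60 > bound (violated).

Step 1: Compute V_q(n, t) = Σ_{j=0}^2 C(n, j) (q−1)^j.
  j = 0: C(11,0)·(1)^0 = 1·1 = 1.
  j = 1: C(11,1)·(1)^1 = 11·1 = 11.
  j = 2: C(11,2)·(1)^2 = 55·1 = 55.
  V_q(n, t) = 1 + 11 + 55 = 67.
Step 2: q^n = 2^11 = 2048.
Step 3: Hamming bound ⌊q^n / V_q(n,t)⌋ = ⌊2048/67⌋ = 30.
Step 4: Compare |C| = 60 to 30: violated.
The claimed |C| lies above the Hamming bound, so no 2-ary code of length 11 with d ≥ 5 can have 60 codewords.


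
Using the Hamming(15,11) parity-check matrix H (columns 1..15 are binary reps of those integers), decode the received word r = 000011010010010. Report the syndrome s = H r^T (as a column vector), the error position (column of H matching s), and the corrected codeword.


s = (1, 1, 1, 0)^T, error position = 14, corrected codeword c = 000011010010000

Compute s = H r^T mod 2 one row at a time:
  s_1 = 1 + 0 + 0 + 1 + 0 + 0 + 1 + 0 = 3 ≡ 1 (mod 2).
  s_2 = 0 + 1 + 1 + 0 + 0 + 0 + 1 + 0 = 3 ≡ 1 (mod 2).
  s_3 = 0 + 0 + 1 + 0 + 0 + 1 + 1 + 0 = 3 ≡ 1 (mod 2).
  s_4 = 0 + 0 + 1 + 0 + 0 + 1 + 0 + 0 = 2 ≡ 0 (mod 2).
s = (1, 1, 1, 0)^T — this equals column 14 of H (binary 1110), so error is at position 14.
Correct: flip bit 14 of r = 000011010010010 to get c = 000011010010000.


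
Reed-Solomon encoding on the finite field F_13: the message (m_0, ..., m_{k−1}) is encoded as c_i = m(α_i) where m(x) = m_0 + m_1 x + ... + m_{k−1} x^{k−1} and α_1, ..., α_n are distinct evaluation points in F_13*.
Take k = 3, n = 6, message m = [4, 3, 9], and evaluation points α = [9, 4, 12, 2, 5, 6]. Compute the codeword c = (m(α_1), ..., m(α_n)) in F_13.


c = [6, 4, 10, 7, 10, 8]

Message polynomial: m(x) = 4 + 3·x + 9·x^2 (mod 13).
For each evaluation point α_i, compute m(α_i) mod 13:
  α_1 = 9: Horner steps 9 → 6 → 6, so m(9) = 6.
  α_2 = 4: Horner steps 9 → 0 → 4, so m(4) = 4.
  α_3 = 12: Horner steps 9 → 7 → 10, so m(12) = 10.
  α_4 = 2: Horner steps 9 → 8 → 7, so m(2) = 7.
  α_5 = 5: Horner steps 9 → 9 → 10, so m(5) = 10.
  α_6 = 6: Horner steps 9 → 5 → 8, so m(6) = 8.
Codeword c = [6, 4, 10, 7, 10, 8] ∈ F_13^6.


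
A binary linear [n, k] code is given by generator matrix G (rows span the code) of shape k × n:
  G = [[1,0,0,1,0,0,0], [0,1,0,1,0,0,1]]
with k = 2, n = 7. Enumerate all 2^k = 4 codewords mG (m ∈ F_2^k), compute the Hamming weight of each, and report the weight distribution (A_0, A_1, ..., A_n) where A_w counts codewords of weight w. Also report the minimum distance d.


Weight distribution: A_0 = 1, A_2 = 1, A_3 = 2. Minimum distance d = 2.

Enumerate all 2^2 = 4 messages m ∈ F_2^2.
For each, compute codeword c = mG in F_2^7, then tally its weight.
  m = 00 → c = 0000000, weight = 0.
  m = 10 → c = 1001000, weight = 2.
  m = 01 → c = 0101001, weight = 3.
  m = 11 → c = 1100001, weight = 3.
Tally weights:
  weight 0: 1 codewords.
  weight 2: 1 codewords.
  weight 3: 2 codewords.
Minimum distance d = smallest w > 0 with A_w > 0 = 2.
Sanity: Σ A_w = 4 = 2^2 = 4 ✓.


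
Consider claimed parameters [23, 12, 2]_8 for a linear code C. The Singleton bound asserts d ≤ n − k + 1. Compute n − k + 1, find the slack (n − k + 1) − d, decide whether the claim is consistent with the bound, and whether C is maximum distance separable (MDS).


Singleton RHS = n − k + 1 = 12, slack = 10, bound satisfied, not MDS.

Singleton bound: d ≤ n − k + 1.
Here n = 23, k = 12, so n − k + 1 = 12.
Given d = 2, check d ≤ 12: YES.
Slack = (n − k + 1) − d = 10.
The code is NOT MDS (slack = 10 > 0).
Description: the claimed parameters are [23, 12, 2]_8; such a code would be non-MDS.


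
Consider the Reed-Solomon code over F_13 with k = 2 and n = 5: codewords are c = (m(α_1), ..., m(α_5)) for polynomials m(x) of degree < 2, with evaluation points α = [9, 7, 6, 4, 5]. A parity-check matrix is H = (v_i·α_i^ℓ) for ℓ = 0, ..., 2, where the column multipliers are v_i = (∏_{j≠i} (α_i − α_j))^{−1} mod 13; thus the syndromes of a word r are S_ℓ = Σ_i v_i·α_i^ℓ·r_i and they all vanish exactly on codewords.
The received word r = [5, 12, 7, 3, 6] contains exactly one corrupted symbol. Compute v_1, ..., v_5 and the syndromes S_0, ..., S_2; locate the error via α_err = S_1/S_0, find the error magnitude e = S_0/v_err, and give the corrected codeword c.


S = (4, 11, 1), error at position 3, error magnitude e = 11, c = [5, 12, 9, 3, 6].

Step 1: column multipliers v_i = (∏_{j≠i}(α_i − α_j))^{−1} mod 13.
  i = 1 (α = 9): (9−7)(9−6)(9−4)(9−5) = 2·3·5·4 = 120 ≡ 3, so v_1 = 3^{−1} = 9 (mod 13).
  i = 2 (α = 7): (7−9)(7−6)(7−4)(7−5) = (−2)·1·3·2 = −12 ≡ 1, so v_2 = 1^{−1} = 1 (mod 13).
  i = 3 (α = 6): (6−9)(6−7)(6−4)(6−5) = (−3)·(−1)·2·1 = 6 ≡ 6, so v_3 = 6^{−1} = 11 (mod 13).
  i = 4 (α = 4): (4−9)(4−7)(4−6)(4−5) = (−5)·(−3)·(−2)·(−1) = 30 ≡ 4, so v_4 = 4^{−1} = 10 (mod 13).
  i = 5 (α = 5): (5−9)(5−7)(5−6)(5−4) = (−4)·(−2)·(−1)·1 = −8 ≡ 5, so v_5 = 5^{−1} = 8 (mod 13).
  v = [9, 1, 11, 10, 8].
Step 2: syndromes of r = [5, 12, 7, 3, 6] (all sums mod 13).
  S_0 = Σ v_i r_i = 9·5 + 1·12 + 11·7 + 10·3 + 8·6 = 212 ≡ 4.
  S_1 = Σ v_i α_i r_i = 9·9·5 + 1·7·12 + 11·6·7 + 10·4·3 + 8·5·6 = 1311 ≡ 11.
  α_i^2 mod 13 = [3, 10, 10, 3, 12].
  S_2 = Σ v_i α_i^2 r_i = 9·3·5 + 1·10·12 + 11·10·7 + 10·3·3 + 8·12·6 = 1691 ≡ 1.
  S = (4, 11, 1) ≠ 0, so r is not a codeword (an error is present).
Step 3: locate the error. For a single error e at position i, S_ℓ = v_i·e·α_i^ℓ, so α_err = S_1/S_0.
  S_0^{−1} = 4^{−1} = 10 (mod 13), so α_err = 11·10 = 110 ≡ 6 = α_3. Error position i = 3.
  Consistency check: S_2/S_1 = 1·6 = 6 ≡ 6 = α_err ✓ (single-error assumption holds).
Step 4: error magnitude e = S_0/v_3 = S_0·∏_{j≠3}(α_3 − α_j) = 4·6 = 24 ≡ 11 (mod 13).
Step 5: correct position 3: c_3 = r_3 − e = 7 − 11 ≡ 9 (mod 13). Hence c = [5, 12, 9, 3, 6].
  Check: interpolating c through the α_i gives m(x) = 4 + 3·x (degree < 2) with m(α_i) = c_i for every i, so c is indeed a codeword.


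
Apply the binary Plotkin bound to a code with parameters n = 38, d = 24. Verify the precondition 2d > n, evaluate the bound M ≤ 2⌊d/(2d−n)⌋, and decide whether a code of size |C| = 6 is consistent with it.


Plotkin bound M ≤ 4; given |C| = 6 > bound (violated).

Check applicability: 2d = 48, n = 38.
2d − n = 10 > 0, so Plotkin applies.
Compute d/(2d−n) = 24/10 ≈ 2.4000.
⌊d/(2d−n)⌋ = 2.
Plotkin bound: M ≤ 2·2 = 4.
Given |C| = 6, check: VIOLATED.
This |C| is above the Plotkin bound, so no binary code with n = 38, d = 24 and 6 codewords exists.


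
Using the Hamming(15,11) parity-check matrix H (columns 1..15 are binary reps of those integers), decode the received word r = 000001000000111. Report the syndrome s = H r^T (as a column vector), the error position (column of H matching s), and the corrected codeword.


s = (1, 0, 1, 0)^T, error position = 10, corrected codeword c = 000001000100111

Compute s = H r^T mod 2 one row at a time:
  s_1 = 0 + 0 + 0 + 0 + 0 + 1 + 1 + 1 = 3 ≡ 1 (mod 2).
  s_2 = 0 + 0 + 1 + 0 + 0 + 1 + 1 + 1 = 4 ≡ 0 (mod 2).
  s_3 = 0 + 0 + 1 + 0 + 0 + 0 + 1 + 1 = 3 ≡ 1 (mod 2).
  s_4 = 0 + 0 + 0 + 0 + 0 + 0 + 1 + 1 = 2 ≡ 0 (mod 2).
s = (1, 0, 1, 0)^T — this equals column 10 of H (binary 1010), so error is at position 10.
Correct: flip bit 10 of r = 000001000000111 to get c = 000001000100111.


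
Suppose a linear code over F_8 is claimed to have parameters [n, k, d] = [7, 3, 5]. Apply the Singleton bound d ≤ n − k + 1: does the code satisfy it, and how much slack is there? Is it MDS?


Singleton RHS = n − k + 1 = 5, slack = 0, bound satisfied, MDS.

Singleton bound: d ≤ n − k + 1.
Here n = 7, k = 3, so n − k + 1 = 5.
Given d = 5, check d ≤ 5: YES.
Slack = (n − k + 1) − d = 0.
The code is MDS (slack = 0).
Description: the claimed parameters are [7, 3, 5]_8; such a code would be MDS (meets Singleton bound).


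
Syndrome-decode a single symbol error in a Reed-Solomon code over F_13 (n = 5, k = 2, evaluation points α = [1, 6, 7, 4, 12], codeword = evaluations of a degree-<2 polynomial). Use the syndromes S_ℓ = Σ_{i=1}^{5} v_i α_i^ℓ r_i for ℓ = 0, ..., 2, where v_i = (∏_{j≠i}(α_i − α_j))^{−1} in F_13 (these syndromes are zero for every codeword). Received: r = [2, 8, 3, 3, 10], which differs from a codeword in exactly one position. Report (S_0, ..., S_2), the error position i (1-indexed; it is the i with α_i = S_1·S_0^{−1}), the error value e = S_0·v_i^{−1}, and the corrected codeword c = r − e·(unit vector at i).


S = (12, 6, 3), error at position 3, error magnitude e = 12, c = [2, 8, 4, 3, 10].

Step 1: column multipliers v_i = (∏_{j≠i}(α_i − α_j))^{−1} mod 13.
  i = 1 (α = 1): (1−6)(1−7)(1−4)(1−12) = (−5)·(−6)·(−3)·(−11) = 990 ≡ 2, so v_1 = 2^{−1} = 7 (mod 13).
  i = 2 (α = 6): (6−1)(6−7)(6−4)(6−12) = 5·(−1)·2·(−6) = 60 ≡ 8, so v_2 = 8^{−1} = 5 (mod 13).
  i = 3 (α = 7): (7−1)(7−6)(7−4)(7−12) = 6·1·3·(−5) = −90 ≡ 1, so v_3 = 1^{−1} = 1 (mod 13).
  i = 4 (α = 4): (4−1)(4−6)(4−7)(4−12) = 3·(−2)·(−3)·(−8) = −144 ≡ 12, so v_4 = 12^{−1} = 12 (mod 13).
  i = 5 (α = 12): (12−1)(12−6)(12−7)(12−4) = 11·6·5·8 = 2640 ≡ 1, so v_5 = 1^{−1} = 1 (mod 13).
  v = [7, 5, 1, 12, 1].
Step 2: syndromes of r = [2, 8, 3, 3, 10] (all sums mod 13).
  S_0 = Σ v_i r_i = 7·2 + 5·8 + 1·3 + 12·3 + 1·10 = 103 ≡ 12.
  S_1 = Σ v_i α_i r_i = 7·1·2 + 5·6·8 + 1·7·3 + 12·4·3 + 1·12·10 = 539 ≡ 6.
  α_i^2 mod 13 = [1, 10, 10, 3, 1].
  S_2 = Σ v_i α_i^2 r_i = 7·1·2 + 5·10·8 + 1·10·3 + 12·3·3 + 1·1·10 = 562 ≡ 3.
  S = (12, 6, 3) ≠ 0, so r is not a codeword (an error is present).
Step 3: locate the error. For a single error e at position i, S_ℓ = v_i·e·α_i^ℓ, so α_err = S_1/S_0.
  S_0^{−1} = 12^{−1} = 12 (mod 13), so α_err = 6·12 = 72 ≡ 7 = α_3. Error position i = 3.
  Consistency check: S_2/S_1 = 3·11 = 33 ≡ 7 = α_err ✓ (single-error assumption holds).
Step 4: error magnitude e = S_0/v_3 = S_0·∏_{j≠3}(α_3 − α_j) = 12·1 = 12 ≡ 12 (mod 13).
Step 5: correct position 3: c_3 = r_3 − e = 3 − 12 ≡ 4 (mod 13). Hence c = [2, 8, 4, 3, 10].
  Check: interpolating c through the α_i gives m(x) = 6 + 9·x (degree < 2) with m(α_i) = c_i for every i, so c is indeed a codeword.


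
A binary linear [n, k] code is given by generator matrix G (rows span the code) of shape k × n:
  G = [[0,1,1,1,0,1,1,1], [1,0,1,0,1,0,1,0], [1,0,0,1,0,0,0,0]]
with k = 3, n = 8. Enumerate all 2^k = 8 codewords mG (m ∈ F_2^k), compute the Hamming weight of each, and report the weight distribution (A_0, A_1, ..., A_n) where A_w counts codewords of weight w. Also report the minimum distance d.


Weight distribution: A_0 = 1, A_2 = 1, A_4 = 3, A_6 = 3. Minimum distance d = 2.

Enumerate all 2^3 = 8 messages m ∈ F_2^3.
For each, compute codeword c = mG in F_2^8, then tally its weight.
  m = 000 → c = 00000000, weight = 0.
  m = 100 → c = 01110111, weight = 6.
  m = 010 → c = 10101010, weight = 4.
  m = 110 → c = 11011101, weight = 6.
  m = 001 → c = 10010000, weight = 2.
  m = 101 → c = 11100111, weight = 6.
  m = 011 → c = 00111010, weight = 4.
  m = 111 → c = 01001101, weight = 4.
Tally weights:
  weight 0: 1 codewords.
  weight 2: 1 codewords.
  weight 4: 3 codewords.
  weight 6: 3 codewords.
Minimum distance d = smallest w > 0 with A_w > 0 = 2.
Sanity: Σ A_w = 8 = 2^3 = 8 ✓.


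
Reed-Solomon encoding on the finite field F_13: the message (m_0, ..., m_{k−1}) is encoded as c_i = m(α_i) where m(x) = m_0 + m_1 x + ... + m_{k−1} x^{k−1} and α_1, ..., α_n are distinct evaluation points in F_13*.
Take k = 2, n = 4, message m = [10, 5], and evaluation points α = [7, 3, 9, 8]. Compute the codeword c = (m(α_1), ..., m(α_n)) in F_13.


c = [6, 12, 3, 11]

Message polynomial: m(x) = 10 + 5·x (mod 13).
For each evaluation point α_i, compute m(α_i) mod 13:
  α_1 = 7: Horner steps 5 → 6, so m(7) = 6.
  α_2 = 3: Horner steps 5 → 12, so m(3) = 12.
  α_3 = 9: Horner steps 5 → 3, so m(9) = 3.
  α_4 = 8: Horner steps 5 → 11, so m(8) = 11.
Codeword c = [6, 12, 3, 11] ∈ F_13^4.


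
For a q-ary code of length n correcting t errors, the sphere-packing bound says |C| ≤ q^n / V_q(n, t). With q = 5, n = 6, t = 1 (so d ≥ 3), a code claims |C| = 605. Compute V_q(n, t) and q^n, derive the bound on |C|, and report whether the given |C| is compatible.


V_q(n, t) = 25, q^n = 15625, Hamming bound = 625, |C| = 605 ≤ bound (satisfied).

Step 1: Compute V_q(n, t) = Σ_{j=0}^1 C(n, j) (q−1)^j.
  j = 0: C(6,0)·(4)^0 = 1·1 = 1.
  j = 1: C(6,1)·(4)^1 = 6·4 = 24.
  V_q(n, t) = 1 + 24 = 25.
Step 2: q^n = 5^6 = 15625.
Step 3: Hamming bound ⌊q^n / V_q(n,t)⌋ = ⌊15625/25⌋ = 625.
Step 4: Compare |C| = 605 to 625: satisfied.
The claimed |C| lies below the Hamming bound.


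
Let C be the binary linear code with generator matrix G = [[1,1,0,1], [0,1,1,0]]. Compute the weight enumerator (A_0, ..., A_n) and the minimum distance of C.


Weight distribution: A_0 = 1, A_2 = 1, A_3 = 2. Minimum distance d = 2.

Enumerate all 2^2 = 4 messages m ∈ F_2^2.
For each, compute codeword c = mG in F_2^4, then tally its weight.
  m = 00 → c = 0000, weight = 0.
  m = 10 → c = 1101, weight = 3.
  m = 01 → c = 0110, weight = 2.
  m = 11 → c = 1011, weight = 3.
Tally weights:
  weight 0: 1 codewords.
  weight 2: 1 codewords.
  weight 3: 2 codewords.
Minimum distance d = smallest w > 0 with A_w > 0 = 2.
Sanity: Σ A_w = 4 = 2^2 = 4 ✓.


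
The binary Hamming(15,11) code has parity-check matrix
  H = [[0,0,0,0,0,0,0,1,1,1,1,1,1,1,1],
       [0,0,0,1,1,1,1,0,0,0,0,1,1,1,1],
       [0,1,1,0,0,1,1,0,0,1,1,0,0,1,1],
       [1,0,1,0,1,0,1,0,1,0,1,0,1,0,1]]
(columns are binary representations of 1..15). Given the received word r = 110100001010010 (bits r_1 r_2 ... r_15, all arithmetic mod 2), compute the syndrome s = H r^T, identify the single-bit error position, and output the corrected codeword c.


s = (1, 0, 1, 1)^T, error position = 11, corrected codeword c = 110100001000010

Compute s = H r^T mod 2 one row at a time:
  s_1 = 0 + 1 + 0 + 1 + 0 + 0 + 1 + 0 = 3 ≡ 1 (mod 2).
  s_2 = 1 + 0 + 0 + 0 + 0 + 0 + 1 + 0 = 2 ≡ 0 (mod 2).
  s_3 = 1 + 0 + 0 + 0 + 0 + 1 + 1 + 0 = 3 ≡ 1 (mod 2).
  s_4 = 1 + 0 + 0 + 0 + 1 + 1 + 0 + 0 = 3 ≡ 1 (mod 2).
s = (1, 0, 1, 1)^T — this equals column 11 of H (binary 1011), so error is at position 11.
Correct: flip bit 11 of r = 110100001010010 to get c = 110100001000010.


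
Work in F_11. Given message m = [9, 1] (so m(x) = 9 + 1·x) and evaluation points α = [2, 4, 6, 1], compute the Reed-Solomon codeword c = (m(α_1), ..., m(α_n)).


c = [0, 2, 4, 10]

Message polynomial: m(x) = 9 + 1·x (mod 11).
For each evaluation point α_i, compute m(α_i) mod 11:
  α_1 = 2: Horner steps 1 → 0, so m(2) = 0.
  α_2 = 4: Horner steps 1 → 2, so m(4) = 2.
  α_3 = 6: Horner steps 1 → 4, so m(6) = 4.
  α_4 = 1: Horner steps 1 → 10, so m(1) = 10.
Codeword c = [0, 2, 4, 10] ∈ F_11^4.


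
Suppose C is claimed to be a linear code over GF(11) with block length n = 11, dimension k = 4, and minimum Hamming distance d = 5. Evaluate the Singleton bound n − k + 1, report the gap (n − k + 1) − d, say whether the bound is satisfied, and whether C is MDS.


Singleton RHS = n − k + 1 = 8, slack = 3, bound satisfied, not MDS.

Singleton bound: d ≤ n − k + 1.
Here n = 11, k = 4, so n − k + 1 = 8.
Given d = 5, check d ≤ 8: YES.
Slack = (n − k + 1) − d = 3.
The code is NOT MDS (slack = 3 > 0).
Description: the claimed parameters are [11, 4, 5]_11; such a code would be non-MDS.


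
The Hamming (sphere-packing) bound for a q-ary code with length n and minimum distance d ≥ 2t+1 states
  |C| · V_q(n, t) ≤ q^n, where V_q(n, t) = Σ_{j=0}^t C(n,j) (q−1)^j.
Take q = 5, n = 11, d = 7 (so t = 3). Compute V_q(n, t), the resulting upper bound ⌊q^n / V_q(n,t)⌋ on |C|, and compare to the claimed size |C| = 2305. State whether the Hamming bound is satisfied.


V_q(n, t) = 11485, q^n = 48828125, Hamming bound = 4251, |C| = 2305 ≤ bound (satisfied).

Step 1: Compute V_q(n, t) = Σ_{j=0}^3 C(n, j) (q−1)^j.
  j = 0: C(11,0)·(4)^0 = 1·1 = 1.
  j = 1: C(11,1)·(4)^1 = 11·4 = 44.
  j = 2: C(11,2)·(4)^2 = 55·16 = 880.
  j = 3: C(11,3)·(4)^3 = 165·64 = 10560.
  V_q(n, t) = 1 + 44 + 880 + 10560 = 11485.
Step 2: q^n = 5^11 = 48828125.
Step 3: Hamming bound ⌊q^n / V_q(n,t)⌋ = ⌊48828125/11485⌋ = 4251.
Step 4: Compare |C| = 2305 to 4251: satisfied.
The claimed |C| lies below the Hamming bound.


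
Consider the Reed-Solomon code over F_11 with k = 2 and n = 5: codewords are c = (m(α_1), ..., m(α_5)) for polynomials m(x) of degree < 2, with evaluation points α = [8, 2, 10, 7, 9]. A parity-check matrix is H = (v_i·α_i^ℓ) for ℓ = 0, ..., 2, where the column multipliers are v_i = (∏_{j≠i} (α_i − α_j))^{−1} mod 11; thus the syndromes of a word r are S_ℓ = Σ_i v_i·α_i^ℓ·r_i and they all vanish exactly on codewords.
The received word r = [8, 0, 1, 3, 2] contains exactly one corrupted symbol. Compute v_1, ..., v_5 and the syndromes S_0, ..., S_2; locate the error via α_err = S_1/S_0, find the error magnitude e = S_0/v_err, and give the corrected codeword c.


S = (4, 7, 4), error at position 3, error magnitude e = 5, c = [8, 0, 7, 3, 2].

Step 1: column multipliers v_i = (∏_{j≠i}(α_i − α_j))^{−1} mod 11.
  i = 1 (α = 8): (8−2)(8−10)(8−7)(8−9) = 6·(−2)·1·(−1) = 12 ≡ 1, so v_1 = 1^{−1} = 1 (mod 11).
  i = 2 (α = 2): (2−8)(2−10)(2−7)(2−9) = (−6)·(−8)·(−5)·(−7) = 1680 ≡ 8, so v_2 = 8^{−1} = 7 (mod 11).
  i = 3 (α = 10): (10−8)(10−2)(10−7)(10−9) = 2·8·3·1 = 48 ≡ 4, so v_3 = 4^{−1} = 3 (mod 11).
  i = 4 (α = 7): (7−8)(7−2)(7−10)(7−9) = (−1)·5·(−3)·(−2) = −30 ≡ 3, so v_4 = 3^{−1} = 4 (mod 11).
  i = 5 (α = 9): (9−8)(9−2)(9−10)(9−7) = 1·7·(−1)·2 = −14 ≡ 8, so v_5 = 8^{−1} = 7 (mod 11).
  v = [1, 7, 3, 4, 7].
Step 2: syndromes of r = [8, 0, 1, 3, 2] (all sums mod 11).
  S_0 = Σ v_i r_i = 1·8 + 7·0 + 3·1 + 4·3 + 7·2 = 37 ≡ 4.
  S_1 = Σ v_i α_i r_i = 1·8·8 + 7·2·0 + 3·10·1 + 4·7·3 + 7·9·2 = 304 ≡ 7.
  α_i^2 mod 11 = [9, 4, 1, 5, 4].
  S_2 = Σ v_i α_i^2 r_i = 1·9·8 + 7·4·0 + 3·1·1 + 4·5·3 + 7·4·2 = 191 ≡ 4.
  S = (4, 7, 4) ≠ 0, so r is not a codeword (an error is present).
Step 3: locate the error. For a single error e at position i, S_ℓ = v_i·e·α_i^ℓ, so α_err = S_1/S_0.
  S_0^{−1} = 4^{−1} = 3 (mod 11), so α_err = 7·3 = 21 ≡ 10 = α_3. Error position i = 3.
  Consistency check: S_2/S_1 = 4·8 = 32 ≡ 10 = α_err ✓ (single-error assumption holds).
Step 4: error magnitude e = S_0/v_3 = S_0·∏_{j≠3}(α_3 − α_j) = 4·4 = 16 ≡ 5 (mod 11).
Step 5: correct position 3: c_3 = r_3 − e = 1 − 5 ≡ 7 (mod 11). Hence c = [8, 0, 7, 3, 2].
  Check: interpolating c through the α_i gives m(x) = 1 + 5·x (degree < 2) with m(α_i) = c_i for every i, so c is indeed a codeword.


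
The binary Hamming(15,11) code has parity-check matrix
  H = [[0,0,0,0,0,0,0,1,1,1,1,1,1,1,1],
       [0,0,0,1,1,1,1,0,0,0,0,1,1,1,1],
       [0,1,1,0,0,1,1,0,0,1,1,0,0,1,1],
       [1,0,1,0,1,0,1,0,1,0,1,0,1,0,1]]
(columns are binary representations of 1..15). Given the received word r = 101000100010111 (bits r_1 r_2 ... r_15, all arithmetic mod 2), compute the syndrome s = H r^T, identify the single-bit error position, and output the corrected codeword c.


s = (0, 0, 1, 0)^T, error position = 2, corrected codeword c = 111000100010111

Compute s = H r^T mod 2 one row at a time:
  s_1 = 0 + 0 + 0 + 1 + 0 + 1 + 1 + 1 = 4 ≡ 0 (mod 2).
  s_2 = 0 + 0 + 0 + 1 + 0 + 1 + 1 + 1 = 4 ≡ 0 (mod 2).
  s_3 = 0 + 1 + 0 + 1 + 0 + 1 + 1 + 1 = 5 ≡ 1 (mod 2).
  s_4 = 1 + 1 + 0 + 1 + 0 + 1 + 1 + 1 = 6 ≡ 0 (mod 2).
s = (0, 0, 1, 0)^T — this equals column 2 of H (binary 0010), so error is at position 2.
Correct: flip bit 2 of r = 101000100010111 to get c = 111000100010111.


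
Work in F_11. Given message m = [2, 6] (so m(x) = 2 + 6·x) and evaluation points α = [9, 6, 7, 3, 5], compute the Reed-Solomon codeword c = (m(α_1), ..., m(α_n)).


c = [1, 5, 0, 9, 10]

Message polynomial: m(x) = 2 + 6·x (mod 11).
For each evaluation point α_i, compute m(α_i) mod 11:
  α_1 = 9: Horner steps 6 → 1, so m(9) = 1.
  α_2 = 6: Horner steps 6 → 5, so m(6) = 5.
  α_3 = 7: Horner steps 6 → 0, so m(7) = 0.
  α_4 = 3: Horner steps 6 → 9, so m(3) = 9.
  α_5 = 5: Horner steps 6 → 10, so m(5) = 10.
Codeword c = [1, 5, 0, 9, 10] ∈ F_11^5.


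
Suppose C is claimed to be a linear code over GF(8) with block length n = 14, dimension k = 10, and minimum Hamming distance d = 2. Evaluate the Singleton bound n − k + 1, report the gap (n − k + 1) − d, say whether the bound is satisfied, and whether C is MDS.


Singleton RHS = n − k + 1 = 5, slack = 3, bound satisfied, not MDS.

Singleton bound: d ≤ n − k + 1.
Here n = 14, k = 10, so n − k + 1 = 5.
Given d = 2, check d ≤ 5: YES.
Slack = (n − k + 1) − d = 3.
The code is NOT MDS (slack = 3 > 0).
Description: the claimed parameters are [14, 10, 2]_8; such a code would be non-MDS.


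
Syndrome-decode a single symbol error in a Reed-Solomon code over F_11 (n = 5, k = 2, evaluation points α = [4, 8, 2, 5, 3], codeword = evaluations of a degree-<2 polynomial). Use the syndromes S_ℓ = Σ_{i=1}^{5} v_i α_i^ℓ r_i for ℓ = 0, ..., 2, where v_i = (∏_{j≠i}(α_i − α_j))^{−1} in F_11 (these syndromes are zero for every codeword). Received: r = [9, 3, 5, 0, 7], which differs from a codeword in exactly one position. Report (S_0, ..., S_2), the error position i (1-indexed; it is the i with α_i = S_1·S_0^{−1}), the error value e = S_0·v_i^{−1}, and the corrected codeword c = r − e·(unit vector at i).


S = (1, 8, 9), error at position 2, error magnitude e = 8, c = [9, 6, 5, 0, 7].

Step 1: column multipliers v_i = (∏_{j≠i}(α_i − α_j))^{−1} mod 11.
  i = 1 (α = 4): (4−8)(4−2)(4−5)(4−3) = (−4)·2·(−1)·1 = 8 ≡ 8, so v_1 = 8^{−1} = 7 (mod 11).
  i = 2 (α = 8): (8−4)(8−2)(8−5)(8−3) = 4·6·3·5 = 360 ≡ 8, so v_2 = 8^{−1} = 7 (mod 11).
  i = 3 (α = 2): (2−4)(2−8)(2−5)(2−3) = (−2)·(−6)·(−3)·(−1) = 36 ≡ 3, so v_3 = 3^{−1} = 4 (mod 11).
  i = 4 (α = 5): (5−4)(5−8)(5−2)(5−3) = 1·(−3)·3·2 = −18 ≡ 4, so v_4 = 4^{−1} = 3 (mod 11).
  i = 5 (α = 3): (3−4)(3−8)(3−2)(3−5) = (−1)·(−5)·1·(−2) = −10 ≡ 1, so v_5 = 1^{−1} = 1 (mod 11).
  v = [7, 7, 4, 3, 1].
Step 2: syndromes of r = [9, 3, 5, 0, 7] (all sums mod 11).
  S_0 = Σ v_i r_i = 7·9 + 7·3 + 4·5 + 3·0 + 1·7 = 111 ≡ 1.
  S_1 = Σ v_i α_i r_i = 7·4·9 + 7·8·3 + 4·2·5 + 3·5·0 + 1·3·7 = 481 ≡ 8.
  α_i^2 mod 11 = [5, 9, 4, 3, 9].
  S_2 = Σ v_i α_i^2 r_i = 7·5·9 + 7·9·3 + 4·4·5 + 3·3·0 + 1·9·7 = 647 ≡ 9.
  S = (1, 8, 9) ≠ 0, so r is not a codeword (an error is present).
Step 3: locate the error. For a single error e at position i, S_ℓ = v_i·e·α_i^ℓ, so α_err = S_1/S_0.
  S_0^{−1} = 1^{−1} = 1 (mod 11), so α_err = 8·1 = 8 ≡ 8 = α_2. Error position i = 2.
  Consistency check: S_2/S_1 = 9·7 = 63 ≡ 8 = α_err ✓ (single-error assumption holds).
Step 4: error magnitude e = S_0/v_2 = S_0·∏_{j≠2}(α_2 − α_j) = 1·8 = 8 ≡ 8 (mod 11).
Step 5: correct position 2: c_2 = r_2 − e = 3 − 8 ≡ 6 (mod 11). Hence c = [9, 6, 5, 0, 7].
  Check: interpolating c through the α_i gives m(x) = 1 + 2·x (degree < 2) with m(α_i) = c_i for every i, so c is indeed a codeword.
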